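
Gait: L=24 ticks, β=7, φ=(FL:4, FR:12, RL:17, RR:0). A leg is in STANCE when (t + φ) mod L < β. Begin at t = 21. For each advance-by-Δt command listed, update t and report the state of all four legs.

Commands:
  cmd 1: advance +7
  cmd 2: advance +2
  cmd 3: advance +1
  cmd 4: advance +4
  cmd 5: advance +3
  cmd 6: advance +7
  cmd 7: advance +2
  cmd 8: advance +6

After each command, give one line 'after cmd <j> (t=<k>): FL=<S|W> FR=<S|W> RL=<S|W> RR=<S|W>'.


start t=21: FL=S FR=W RL=W RR=W
cmd 1: advance +7 → t=28, phase=(8,16,21,4) → FL=W FR=W RL=W RR=S
cmd 2: advance +2 → t=30, phase=(10,18,23,6) → FL=W FR=W RL=W RR=S
cmd 3: advance +1 → t=31, phase=(11,19,0,7) → FL=W FR=W RL=S RR=W
cmd 4: advance +4 → t=35, phase=(15,23,4,11) → FL=W FR=W RL=S RR=W
cmd 5: advance +3 → t=38, phase=(18,2,7,14) → FL=W FR=S RL=W RR=W
cmd 6: advance +7 → t=45, phase=(1,9,14,21) → FL=S FR=W RL=W RR=W
cmd 7: advance +2 → t=47, phase=(3,11,16,23) → FL=S FR=W RL=W RR=W
cmd 8: advance +6 → t=53, phase=(9,17,22,5) → FL=W FR=W RL=W RR=S

after cmd 1 (t=28): FL=W FR=W RL=W RR=S
after cmd 2 (t=30): FL=W FR=W RL=W RR=S
after cmd 3 (t=31): FL=W FR=W RL=S RR=W
after cmd 4 (t=35): FL=W FR=W RL=S RR=W
after cmd 5 (t=38): FL=W FR=S RL=W RR=W
after cmd 6 (t=45): FL=S FR=W RL=W RR=W
after cmd 7 (t=47): FL=S FR=W RL=W RR=W
after cmd 8 (t=53): FL=W FR=W RL=W RR=S


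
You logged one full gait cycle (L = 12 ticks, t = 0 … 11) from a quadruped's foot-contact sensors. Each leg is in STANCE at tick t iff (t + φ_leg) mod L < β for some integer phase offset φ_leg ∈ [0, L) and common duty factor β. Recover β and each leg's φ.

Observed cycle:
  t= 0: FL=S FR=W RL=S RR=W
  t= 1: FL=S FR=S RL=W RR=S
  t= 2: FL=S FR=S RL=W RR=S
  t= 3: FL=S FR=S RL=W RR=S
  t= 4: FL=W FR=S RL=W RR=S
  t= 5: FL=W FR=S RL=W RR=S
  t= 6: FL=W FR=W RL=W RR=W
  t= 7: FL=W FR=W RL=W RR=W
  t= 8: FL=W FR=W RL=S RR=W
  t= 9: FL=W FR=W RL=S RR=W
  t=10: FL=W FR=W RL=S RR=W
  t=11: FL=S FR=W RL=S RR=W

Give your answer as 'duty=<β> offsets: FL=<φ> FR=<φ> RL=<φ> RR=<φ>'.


duty β = stance ticks per leg = 5
FL: stance ticks = 5; W→S at t=11 → φ=1
FR: stance ticks = 5; W→S at t=1 → φ=11
RL: stance ticks = 5; W→S at t=8 → φ=4
RR: stance ticks = 5; W→S at t=1 → φ=11

duty=5 offsets: FL=1 FR=11 RL=4 RR=11


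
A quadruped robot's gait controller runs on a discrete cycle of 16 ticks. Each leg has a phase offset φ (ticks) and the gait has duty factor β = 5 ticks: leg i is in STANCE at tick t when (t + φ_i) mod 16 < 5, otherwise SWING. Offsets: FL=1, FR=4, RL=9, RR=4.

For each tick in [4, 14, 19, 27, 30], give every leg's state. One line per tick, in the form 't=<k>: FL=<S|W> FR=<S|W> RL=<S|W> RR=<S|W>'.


t=4: phase=(5,8,13,8) vs β=5 → FL=W FR=W RL=W RR=W
t=14: phase=(15,2,7,2) vs β=5 → FL=W FR=S RL=W RR=S
t=19: phase=(4,7,12,7) vs β=5 → FL=S FR=W RL=W RR=W
t=27: phase=(12,15,4,15) vs β=5 → FL=W FR=W RL=S RR=W
t=30: phase=(15,2,7,2) vs β=5 → FL=W FR=S RL=W RR=S

t=4: FL=W FR=W RL=W RR=W
t=14: FL=W FR=S RL=W RR=S
t=19: FL=S FR=W RL=W RR=W
t=27: FL=W FR=W RL=S RR=W
t=30: FL=W FR=S RL=W RR=S


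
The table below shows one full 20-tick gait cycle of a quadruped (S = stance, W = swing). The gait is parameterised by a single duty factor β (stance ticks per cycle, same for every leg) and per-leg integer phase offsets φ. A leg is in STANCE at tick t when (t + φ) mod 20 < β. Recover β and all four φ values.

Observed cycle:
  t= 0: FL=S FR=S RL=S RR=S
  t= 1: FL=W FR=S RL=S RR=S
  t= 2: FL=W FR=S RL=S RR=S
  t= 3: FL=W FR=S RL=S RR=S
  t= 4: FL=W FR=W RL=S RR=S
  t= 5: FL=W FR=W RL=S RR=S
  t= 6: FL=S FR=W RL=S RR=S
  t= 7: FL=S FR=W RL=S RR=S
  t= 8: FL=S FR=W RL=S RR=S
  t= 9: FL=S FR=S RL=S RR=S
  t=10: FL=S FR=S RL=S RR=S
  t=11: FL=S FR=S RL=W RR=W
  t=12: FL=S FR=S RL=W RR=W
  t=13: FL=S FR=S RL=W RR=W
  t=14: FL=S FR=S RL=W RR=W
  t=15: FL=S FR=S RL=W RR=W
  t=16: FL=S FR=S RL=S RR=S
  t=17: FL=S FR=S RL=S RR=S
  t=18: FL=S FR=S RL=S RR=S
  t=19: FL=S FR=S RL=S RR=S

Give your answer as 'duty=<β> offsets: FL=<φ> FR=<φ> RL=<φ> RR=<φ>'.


duty β = stance ticks per leg = 15
FL: stance ticks = 15; W→S at t=6 → φ=14
FR: stance ticks = 15; W→S at t=9 → φ=11
RL: stance ticks = 15; W→S at t=16 → φ=4
RR: stance ticks = 15; W→S at t=16 → φ=4

duty=15 offsets: FL=14 FR=11 RL=4 RR=4


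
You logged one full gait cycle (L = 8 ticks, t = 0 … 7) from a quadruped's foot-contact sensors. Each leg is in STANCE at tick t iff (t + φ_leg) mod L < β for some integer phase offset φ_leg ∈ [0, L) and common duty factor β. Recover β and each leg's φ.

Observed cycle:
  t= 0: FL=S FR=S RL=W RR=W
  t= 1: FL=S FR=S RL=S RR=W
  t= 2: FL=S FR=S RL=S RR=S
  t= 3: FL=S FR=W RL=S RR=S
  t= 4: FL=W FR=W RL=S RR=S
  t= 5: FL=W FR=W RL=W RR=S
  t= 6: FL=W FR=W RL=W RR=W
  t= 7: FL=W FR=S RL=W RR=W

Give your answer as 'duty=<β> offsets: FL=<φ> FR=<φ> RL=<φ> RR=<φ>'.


duty β = stance ticks per leg = 4
FL: stance ticks = 4; W→S at t=0 → φ=0
FR: stance ticks = 4; W→S at t=7 → φ=1
RL: stance ticks = 4; W→S at t=1 → φ=7
RR: stance ticks = 4; W→S at t=2 → φ=6

duty=4 offsets: FL=0 FR=1 RL=7 RR=6


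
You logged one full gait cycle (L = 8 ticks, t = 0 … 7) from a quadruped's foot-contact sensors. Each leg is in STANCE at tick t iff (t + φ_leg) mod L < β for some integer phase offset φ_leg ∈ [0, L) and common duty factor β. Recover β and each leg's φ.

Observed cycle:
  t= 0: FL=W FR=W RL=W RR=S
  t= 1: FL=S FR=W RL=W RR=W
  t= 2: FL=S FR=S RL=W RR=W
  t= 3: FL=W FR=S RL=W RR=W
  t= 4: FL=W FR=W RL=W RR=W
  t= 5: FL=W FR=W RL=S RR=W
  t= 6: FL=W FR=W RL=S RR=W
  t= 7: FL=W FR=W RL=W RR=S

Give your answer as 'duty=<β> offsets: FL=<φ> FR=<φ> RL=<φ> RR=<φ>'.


duty=2 offsets: FL=7 FR=6 RL=3 RR=1

duty β = stance ticks per leg = 2
FL: stance ticks = 2; W→S at t=1 → φ=7
FR: stance ticks = 2; W→S at t=2 → φ=6
RL: stance ticks = 2; W→S at t=5 → φ=3
RR: stance ticks = 2; W→S at t=7 → φ=1


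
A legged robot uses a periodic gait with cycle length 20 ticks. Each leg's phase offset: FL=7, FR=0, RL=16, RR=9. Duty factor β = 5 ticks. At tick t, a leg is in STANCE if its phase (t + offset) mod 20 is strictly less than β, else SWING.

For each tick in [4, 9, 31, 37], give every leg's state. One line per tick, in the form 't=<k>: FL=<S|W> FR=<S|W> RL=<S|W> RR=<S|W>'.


t=4: phase=(11,4,0,13) vs β=5 → FL=W FR=S RL=S RR=W
t=9: phase=(16,9,5,18) vs β=5 → FL=W FR=W RL=W RR=W
t=31: phase=(18,11,7,0) vs β=5 → FL=W FR=W RL=W RR=S
t=37: phase=(4,17,13,6) vs β=5 → FL=S FR=W RL=W RR=W

t=4: FL=W FR=S RL=S RR=W
t=9: FL=W FR=W RL=W RR=W
t=31: FL=W FR=W RL=W RR=S
t=37: FL=S FR=W RL=W RR=W


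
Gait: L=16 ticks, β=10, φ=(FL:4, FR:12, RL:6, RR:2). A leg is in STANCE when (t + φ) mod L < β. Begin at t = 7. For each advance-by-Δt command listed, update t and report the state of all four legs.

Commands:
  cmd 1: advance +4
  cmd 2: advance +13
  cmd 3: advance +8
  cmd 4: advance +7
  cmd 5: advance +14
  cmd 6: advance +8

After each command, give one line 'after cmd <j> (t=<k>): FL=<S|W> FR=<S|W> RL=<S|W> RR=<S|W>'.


start t=7: FL=W FR=S RL=W RR=S
cmd 1: advance +4 → t=11, phase=(15,7,1,13) → FL=W FR=S RL=S RR=W
cmd 2: advance +13 → t=24, phase=(12,4,14,10) → FL=W FR=S RL=W RR=W
cmd 3: advance +8 → t=32, phase=(4,12,6,2) → FL=S FR=W RL=S RR=S
cmd 4: advance +7 → t=39, phase=(11,3,13,9) → FL=W FR=S RL=W RR=S
cmd 5: advance +14 → t=53, phase=(9,1,11,7) → FL=S FR=S RL=W RR=S
cmd 6: advance +8 → t=61, phase=(1,9,3,15) → FL=S FR=S RL=S RR=W

after cmd 1 (t=11): FL=W FR=S RL=S RR=W
after cmd 2 (t=24): FL=W FR=S RL=W RR=W
after cmd 3 (t=32): FL=S FR=W RL=S RR=S
after cmd 4 (t=39): FL=W FR=S RL=W RR=S
after cmd 5 (t=53): FL=S FR=S RL=W RR=S
after cmd 6 (t=61): FL=S FR=S RL=S RR=W


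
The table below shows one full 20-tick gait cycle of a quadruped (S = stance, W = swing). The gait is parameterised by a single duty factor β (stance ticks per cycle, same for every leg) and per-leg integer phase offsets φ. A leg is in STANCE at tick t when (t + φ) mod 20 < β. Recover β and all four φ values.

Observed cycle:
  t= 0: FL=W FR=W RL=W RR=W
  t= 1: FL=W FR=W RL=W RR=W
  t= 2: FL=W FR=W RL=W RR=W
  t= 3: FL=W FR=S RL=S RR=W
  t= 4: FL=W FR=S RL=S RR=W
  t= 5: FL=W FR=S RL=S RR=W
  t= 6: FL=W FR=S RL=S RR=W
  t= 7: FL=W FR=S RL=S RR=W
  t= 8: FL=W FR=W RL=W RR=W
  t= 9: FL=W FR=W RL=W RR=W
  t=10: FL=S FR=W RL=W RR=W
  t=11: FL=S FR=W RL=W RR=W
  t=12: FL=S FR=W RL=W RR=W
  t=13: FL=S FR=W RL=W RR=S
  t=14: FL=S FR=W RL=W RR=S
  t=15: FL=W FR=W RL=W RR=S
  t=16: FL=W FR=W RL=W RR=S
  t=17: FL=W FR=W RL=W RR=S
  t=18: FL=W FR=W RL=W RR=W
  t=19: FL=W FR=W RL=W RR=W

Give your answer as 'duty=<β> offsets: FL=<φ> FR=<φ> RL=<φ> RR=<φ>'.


duty β = stance ticks per leg = 5
FL: stance ticks = 5; W→S at t=10 → φ=10
FR: stance ticks = 5; W→S at t=3 → φ=17
RL: stance ticks = 5; W→S at t=3 → φ=17
RR: stance ticks = 5; W→S at t=13 → φ=7

duty=5 offsets: FL=10 FR=17 RL=17 RR=7


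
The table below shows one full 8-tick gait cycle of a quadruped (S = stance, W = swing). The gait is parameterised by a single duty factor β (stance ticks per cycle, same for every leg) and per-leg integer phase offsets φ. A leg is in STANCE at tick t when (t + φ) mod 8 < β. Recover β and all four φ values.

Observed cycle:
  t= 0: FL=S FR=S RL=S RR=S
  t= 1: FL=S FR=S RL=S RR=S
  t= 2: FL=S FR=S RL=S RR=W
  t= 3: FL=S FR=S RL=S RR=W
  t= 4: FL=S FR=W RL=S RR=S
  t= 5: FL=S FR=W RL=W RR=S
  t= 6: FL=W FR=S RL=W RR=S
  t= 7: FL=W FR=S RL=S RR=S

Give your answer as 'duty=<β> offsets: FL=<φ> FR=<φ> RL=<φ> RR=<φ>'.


duty=6 offsets: FL=0 FR=2 RL=1 RR=4

duty β = stance ticks per leg = 6
FL: stance ticks = 6; W→S at t=0 → φ=0
FR: stance ticks = 6; W→S at t=6 → φ=2
RL: stance ticks = 6; W→S at t=7 → φ=1
RR: stance ticks = 6; W→S at t=4 → φ=4


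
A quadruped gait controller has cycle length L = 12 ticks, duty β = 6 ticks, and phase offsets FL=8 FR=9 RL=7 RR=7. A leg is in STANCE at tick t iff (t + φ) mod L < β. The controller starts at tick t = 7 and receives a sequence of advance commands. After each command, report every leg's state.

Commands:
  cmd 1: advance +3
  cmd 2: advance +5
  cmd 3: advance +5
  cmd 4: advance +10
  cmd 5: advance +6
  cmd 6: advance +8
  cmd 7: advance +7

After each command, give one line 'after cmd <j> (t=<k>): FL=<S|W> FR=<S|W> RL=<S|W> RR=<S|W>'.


start t=7: FL=S FR=S RL=S RR=S
cmd 1: advance +3 → t=10, phase=(6,7,5,5) → FL=W FR=W RL=S RR=S
cmd 2: advance +5 → t=15, phase=(11,0,10,10) → FL=W FR=S RL=W RR=W
cmd 3: advance +5 → t=20, phase=(4,5,3,3) → FL=S FR=S RL=S RR=S
cmd 4: advance +10 → t=30, phase=(2,3,1,1) → FL=S FR=S RL=S RR=S
cmd 5: advance +6 → t=36, phase=(8,9,7,7) → FL=W FR=W RL=W RR=W
cmd 6: advance +8 → t=44, phase=(4,5,3,3) → FL=S FR=S RL=S RR=S
cmd 7: advance +7 → t=51, phase=(11,0,10,10) → FL=W FR=S RL=W RR=W

after cmd 1 (t=10): FL=W FR=W RL=S RR=S
after cmd 2 (t=15): FL=W FR=S RL=W RR=W
after cmd 3 (t=20): FL=S FR=S RL=S RR=S
after cmd 4 (t=30): FL=S FR=S RL=S RR=S
after cmd 5 (t=36): FL=W FR=W RL=W RR=W
after cmd 6 (t=44): FL=S FR=S RL=S RR=S
after cmd 7 (t=51): FL=W FR=S RL=W RR=W


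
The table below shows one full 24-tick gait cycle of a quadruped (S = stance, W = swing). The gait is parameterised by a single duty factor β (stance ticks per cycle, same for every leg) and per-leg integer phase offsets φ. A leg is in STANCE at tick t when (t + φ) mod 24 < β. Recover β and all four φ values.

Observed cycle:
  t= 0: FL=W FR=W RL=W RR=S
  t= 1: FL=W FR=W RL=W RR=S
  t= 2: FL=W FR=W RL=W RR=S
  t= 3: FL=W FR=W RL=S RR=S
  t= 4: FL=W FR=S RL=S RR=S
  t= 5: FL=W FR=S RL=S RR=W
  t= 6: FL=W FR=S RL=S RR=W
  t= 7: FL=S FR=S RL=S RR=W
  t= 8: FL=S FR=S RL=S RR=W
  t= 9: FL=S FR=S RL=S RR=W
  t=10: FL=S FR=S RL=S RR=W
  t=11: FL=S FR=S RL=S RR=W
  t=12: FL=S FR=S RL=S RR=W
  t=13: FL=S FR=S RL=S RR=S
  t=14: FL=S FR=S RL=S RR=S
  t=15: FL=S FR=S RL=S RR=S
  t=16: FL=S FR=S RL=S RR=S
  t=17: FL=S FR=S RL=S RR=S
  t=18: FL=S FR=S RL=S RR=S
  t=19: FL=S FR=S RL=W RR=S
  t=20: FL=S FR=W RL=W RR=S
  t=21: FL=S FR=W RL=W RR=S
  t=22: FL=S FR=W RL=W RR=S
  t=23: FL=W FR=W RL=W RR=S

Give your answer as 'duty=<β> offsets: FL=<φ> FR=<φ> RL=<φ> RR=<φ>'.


duty=16 offsets: FL=17 FR=20 RL=21 RR=11

duty β = stance ticks per leg = 16
FL: stance ticks = 16; W→S at t=7 → φ=17
FR: stance ticks = 16; W→S at t=4 → φ=20
RL: stance ticks = 16; W→S at t=3 → φ=21
RR: stance ticks = 16; W→S at t=13 → φ=11


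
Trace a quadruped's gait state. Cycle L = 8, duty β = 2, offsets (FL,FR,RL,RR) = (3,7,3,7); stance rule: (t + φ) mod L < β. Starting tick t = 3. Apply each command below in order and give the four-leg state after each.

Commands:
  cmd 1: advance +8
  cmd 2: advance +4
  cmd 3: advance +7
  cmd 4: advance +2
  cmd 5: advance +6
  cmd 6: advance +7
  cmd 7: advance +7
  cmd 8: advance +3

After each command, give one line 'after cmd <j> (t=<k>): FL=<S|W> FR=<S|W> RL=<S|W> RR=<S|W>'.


start t=3: FL=W FR=W RL=W RR=W
cmd 1: advance +8 → t=11, phase=(6,2,6,2) → FL=W FR=W RL=W RR=W
cmd 2: advance +4 → t=15, phase=(2,6,2,6) → FL=W FR=W RL=W RR=W
cmd 3: advance +7 → t=22, phase=(1,5,1,5) → FL=S FR=W RL=S RR=W
cmd 4: advance +2 → t=24, phase=(3,7,3,7) → FL=W FR=W RL=W RR=W
cmd 5: advance +6 → t=30, phase=(1,5,1,5) → FL=S FR=W RL=S RR=W
cmd 6: advance +7 → t=37, phase=(0,4,0,4) → FL=S FR=W RL=S RR=W
cmd 7: advance +7 → t=44, phase=(7,3,7,3) → FL=W FR=W RL=W RR=W
cmd 8: advance +3 → t=47, phase=(2,6,2,6) → FL=W FR=W RL=W RR=W

after cmd 1 (t=11): FL=W FR=W RL=W RR=W
after cmd 2 (t=15): FL=W FR=W RL=W RR=W
after cmd 3 (t=22): FL=S FR=W RL=S RR=W
after cmd 4 (t=24): FL=W FR=W RL=W RR=W
after cmd 5 (t=30): FL=S FR=W RL=S RR=W
after cmd 6 (t=37): FL=S FR=W RL=S RR=W
after cmd 7 (t=44): FL=W FR=W RL=W RR=W
after cmd 8 (t=47): FL=W FR=W RL=W RR=W


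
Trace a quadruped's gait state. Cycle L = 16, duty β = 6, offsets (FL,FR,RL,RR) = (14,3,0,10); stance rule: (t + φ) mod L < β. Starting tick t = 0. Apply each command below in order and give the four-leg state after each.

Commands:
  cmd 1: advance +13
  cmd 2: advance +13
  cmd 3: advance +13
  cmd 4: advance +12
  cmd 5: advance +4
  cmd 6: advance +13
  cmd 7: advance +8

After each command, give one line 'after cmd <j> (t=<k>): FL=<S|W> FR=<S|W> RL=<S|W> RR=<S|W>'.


start t=0: FL=W FR=S RL=S RR=W
cmd 1: advance +13 → t=13, phase=(11,0,13,7) → FL=W FR=S RL=W RR=W
cmd 2: advance +13 → t=26, phase=(8,13,10,4) → FL=W FR=W RL=W RR=S
cmd 3: advance +13 → t=39, phase=(5,10,7,1) → FL=S FR=W RL=W RR=S
cmd 4: advance +12 → t=51, phase=(1,6,3,13) → FL=S FR=W RL=S RR=W
cmd 5: advance +4 → t=55, phase=(5,10,7,1) → FL=S FR=W RL=W RR=S
cmd 6: advance +13 → t=68, phase=(2,7,4,14) → FL=S FR=W RL=S RR=W
cmd 7: advance +8 → t=76, phase=(10,15,12,6) → FL=W FR=W RL=W RR=W

after cmd 1 (t=13): FL=W FR=S RL=W RR=W
after cmd 2 (t=26): FL=W FR=W RL=W RR=S
after cmd 3 (t=39): FL=S FR=W RL=W RR=S
after cmd 4 (t=51): FL=S FR=W RL=S RR=W
after cmd 5 (t=55): FL=S FR=W RL=W RR=S
after cmd 6 (t=68): FL=S FR=W RL=S RR=W
after cmd 7 (t=76): FL=W FR=W RL=W RR=W


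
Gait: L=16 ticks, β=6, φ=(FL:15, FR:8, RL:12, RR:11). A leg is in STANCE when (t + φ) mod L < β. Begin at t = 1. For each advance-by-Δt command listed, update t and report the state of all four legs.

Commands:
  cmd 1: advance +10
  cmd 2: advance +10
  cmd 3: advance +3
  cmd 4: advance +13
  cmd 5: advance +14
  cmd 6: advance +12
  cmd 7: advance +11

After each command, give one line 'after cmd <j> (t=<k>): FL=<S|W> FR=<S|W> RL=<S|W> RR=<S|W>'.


after cmd 1 (t=11): FL=W FR=S RL=W RR=W
after cmd 2 (t=21): FL=S FR=W RL=S RR=S
after cmd 3 (t=24): FL=W FR=S RL=S RR=S
after cmd 4 (t=37): FL=S FR=W RL=S RR=S
after cmd 5 (t=51): FL=S FR=W RL=W RR=W
after cmd 6 (t=63): FL=W FR=W RL=W RR=W
after cmd 7 (t=74): FL=W FR=S RL=W RR=S

start t=1: FL=S FR=W RL=W RR=W
cmd 1: advance +10 → t=11, phase=(10,3,7,6) → FL=W FR=S RL=W RR=W
cmd 2: advance +10 → t=21, phase=(4,13,1,0) → FL=S FR=W RL=S RR=S
cmd 3: advance +3 → t=24, phase=(7,0,4,3) → FL=W FR=S RL=S RR=S
cmd 4: advance +13 → t=37, phase=(4,13,1,0) → FL=S FR=W RL=S RR=S
cmd 5: advance +14 → t=51, phase=(2,11,15,14) → FL=S FR=W RL=W RR=W
cmd 6: advance +12 → t=63, phase=(14,7,11,10) → FL=W FR=W RL=W RR=W
cmd 7: advance +11 → t=74, phase=(9,2,6,5) → FL=W FR=S RL=W RR=S


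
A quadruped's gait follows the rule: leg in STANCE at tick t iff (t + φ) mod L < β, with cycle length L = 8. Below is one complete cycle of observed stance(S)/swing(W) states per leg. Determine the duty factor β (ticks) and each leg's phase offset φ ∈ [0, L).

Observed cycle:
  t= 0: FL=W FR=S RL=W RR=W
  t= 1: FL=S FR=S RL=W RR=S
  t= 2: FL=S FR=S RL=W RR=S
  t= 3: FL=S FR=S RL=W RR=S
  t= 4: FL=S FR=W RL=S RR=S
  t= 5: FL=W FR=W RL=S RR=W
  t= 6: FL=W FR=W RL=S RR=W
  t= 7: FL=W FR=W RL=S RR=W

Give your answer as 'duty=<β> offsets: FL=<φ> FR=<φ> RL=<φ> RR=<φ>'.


duty=4 offsets: FL=7 FR=0 RL=4 RR=7

duty β = stance ticks per leg = 4
FL: stance ticks = 4; W→S at t=1 → φ=7
FR: stance ticks = 4; W→S at t=0 → φ=0
RL: stance ticks = 4; W→S at t=4 → φ=4
RR: stance ticks = 4; W→S at t=1 → φ=7


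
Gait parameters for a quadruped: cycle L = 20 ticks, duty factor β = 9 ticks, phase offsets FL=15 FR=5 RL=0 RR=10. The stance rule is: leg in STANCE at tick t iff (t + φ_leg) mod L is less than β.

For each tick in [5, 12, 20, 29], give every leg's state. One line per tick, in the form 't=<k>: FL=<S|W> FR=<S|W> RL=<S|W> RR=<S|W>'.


t=5: phase=(0,10,5,15) vs β=9 → FL=S FR=W RL=S RR=W
t=12: phase=(7,17,12,2) vs β=9 → FL=S FR=W RL=W RR=S
t=20: phase=(15,5,0,10) vs β=9 → FL=W FR=S RL=S RR=W
t=29: phase=(4,14,9,19) vs β=9 → FL=S FR=W RL=W RR=W

t=5: FL=S FR=W RL=S RR=W
t=12: FL=S FR=W RL=W RR=S
t=20: FL=W FR=S RL=S RR=W
t=29: FL=S FR=W RL=W RR=W


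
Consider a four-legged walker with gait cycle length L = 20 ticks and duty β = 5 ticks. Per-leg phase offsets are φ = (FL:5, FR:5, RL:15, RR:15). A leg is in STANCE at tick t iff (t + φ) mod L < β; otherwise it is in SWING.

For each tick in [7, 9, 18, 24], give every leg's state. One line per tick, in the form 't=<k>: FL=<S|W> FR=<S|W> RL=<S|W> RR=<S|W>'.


t=7: phase=(12,12,2,2) vs β=5 → FL=W FR=W RL=S RR=S
t=9: phase=(14,14,4,4) vs β=5 → FL=W FR=W RL=S RR=S
t=18: phase=(3,3,13,13) vs β=5 → FL=S FR=S RL=W RR=W
t=24: phase=(9,9,19,19) vs β=5 → FL=W FR=W RL=W RR=W

t=7: FL=W FR=W RL=S RR=S
t=9: FL=W FR=W RL=S RR=S
t=18: FL=S FR=S RL=W RR=W
t=24: FL=W FR=W RL=W RR=W


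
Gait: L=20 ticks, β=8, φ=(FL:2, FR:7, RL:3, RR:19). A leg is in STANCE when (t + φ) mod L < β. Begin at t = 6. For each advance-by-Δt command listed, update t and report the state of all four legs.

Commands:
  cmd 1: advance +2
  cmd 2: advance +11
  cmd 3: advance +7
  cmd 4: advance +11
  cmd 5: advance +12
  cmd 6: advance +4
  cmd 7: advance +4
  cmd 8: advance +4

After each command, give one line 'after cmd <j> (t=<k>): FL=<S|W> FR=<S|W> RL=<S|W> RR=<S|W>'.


start t=6: FL=W FR=W RL=W RR=S
cmd 1: advance +2 → t=8, phase=(10,15,11,7) → FL=W FR=W RL=W RR=S
cmd 2: advance +11 → t=19, phase=(1,6,2,18) → FL=S FR=S RL=S RR=W
cmd 3: advance +7 → t=26, phase=(8,13,9,5) → FL=W FR=W RL=W RR=S
cmd 4: advance +11 → t=37, phase=(19,4,0,16) → FL=W FR=S RL=S RR=W
cmd 5: advance +12 → t=49, phase=(11,16,12,8) → FL=W FR=W RL=W RR=W
cmd 6: advance +4 → t=53, phase=(15,0,16,12) → FL=W FR=S RL=W RR=W
cmd 7: advance +4 → t=57, phase=(19,4,0,16) → FL=W FR=S RL=S RR=W
cmd 8: advance +4 → t=61, phase=(3,8,4,0) → FL=S FR=W RL=S RR=S

after cmd 1 (t=8): FL=W FR=W RL=W RR=S
after cmd 2 (t=19): FL=S FR=S RL=S RR=W
after cmd 3 (t=26): FL=W FR=W RL=W RR=S
after cmd 4 (t=37): FL=W FR=S RL=S RR=W
after cmd 5 (t=49): FL=W FR=W RL=W RR=W
after cmd 6 (t=53): FL=W FR=S RL=W RR=W
after cmd 7 (t=57): FL=W FR=S RL=S RR=W
after cmd 8 (t=61): FL=S FR=W RL=S RR=S


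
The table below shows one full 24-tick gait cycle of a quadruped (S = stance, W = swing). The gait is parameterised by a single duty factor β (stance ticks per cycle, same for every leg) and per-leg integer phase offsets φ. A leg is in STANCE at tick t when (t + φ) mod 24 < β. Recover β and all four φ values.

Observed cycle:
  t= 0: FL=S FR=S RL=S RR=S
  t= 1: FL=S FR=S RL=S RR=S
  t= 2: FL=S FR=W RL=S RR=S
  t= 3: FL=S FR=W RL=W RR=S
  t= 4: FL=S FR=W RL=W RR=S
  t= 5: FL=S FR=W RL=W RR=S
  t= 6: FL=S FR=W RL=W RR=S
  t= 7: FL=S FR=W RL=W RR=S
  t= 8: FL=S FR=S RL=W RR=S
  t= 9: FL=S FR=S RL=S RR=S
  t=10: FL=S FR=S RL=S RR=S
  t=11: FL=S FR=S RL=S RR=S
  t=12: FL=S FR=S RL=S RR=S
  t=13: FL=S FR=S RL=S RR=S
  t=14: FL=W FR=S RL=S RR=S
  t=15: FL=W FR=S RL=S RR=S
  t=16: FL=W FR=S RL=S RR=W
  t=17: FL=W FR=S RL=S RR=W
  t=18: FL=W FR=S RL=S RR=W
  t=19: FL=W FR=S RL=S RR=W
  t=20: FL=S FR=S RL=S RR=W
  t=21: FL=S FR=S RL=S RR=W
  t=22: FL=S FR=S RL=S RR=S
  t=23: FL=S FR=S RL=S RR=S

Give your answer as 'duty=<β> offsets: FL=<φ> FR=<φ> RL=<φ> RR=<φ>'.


duty β = stance ticks per leg = 18
FL: stance ticks = 18; W→S at t=20 → φ=4
FR: stance ticks = 18; W→S at t=8 → φ=16
RL: stance ticks = 18; W→S at t=9 → φ=15
RR: stance ticks = 18; W→S at t=22 → φ=2

duty=18 offsets: FL=4 FR=16 RL=15 RR=2


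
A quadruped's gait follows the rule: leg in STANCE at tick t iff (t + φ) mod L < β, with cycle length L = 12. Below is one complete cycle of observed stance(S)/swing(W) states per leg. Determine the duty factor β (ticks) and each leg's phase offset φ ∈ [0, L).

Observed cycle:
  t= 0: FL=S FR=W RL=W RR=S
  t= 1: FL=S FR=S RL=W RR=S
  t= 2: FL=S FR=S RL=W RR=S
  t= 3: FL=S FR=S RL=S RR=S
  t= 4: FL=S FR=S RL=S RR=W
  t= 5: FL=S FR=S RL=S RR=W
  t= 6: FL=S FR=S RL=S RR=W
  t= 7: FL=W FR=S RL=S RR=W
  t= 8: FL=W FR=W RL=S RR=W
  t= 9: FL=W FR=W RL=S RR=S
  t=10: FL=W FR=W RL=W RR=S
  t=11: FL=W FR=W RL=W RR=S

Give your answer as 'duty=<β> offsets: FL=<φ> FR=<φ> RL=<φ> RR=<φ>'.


duty β = stance ticks per leg = 7
FL: stance ticks = 7; W→S at t=0 → φ=0
FR: stance ticks = 7; W→S at t=1 → φ=11
RL: stance ticks = 7; W→S at t=3 → φ=9
RR: stance ticks = 7; W→S at t=9 → φ=3

duty=7 offsets: FL=0 FR=11 RL=9 RR=3


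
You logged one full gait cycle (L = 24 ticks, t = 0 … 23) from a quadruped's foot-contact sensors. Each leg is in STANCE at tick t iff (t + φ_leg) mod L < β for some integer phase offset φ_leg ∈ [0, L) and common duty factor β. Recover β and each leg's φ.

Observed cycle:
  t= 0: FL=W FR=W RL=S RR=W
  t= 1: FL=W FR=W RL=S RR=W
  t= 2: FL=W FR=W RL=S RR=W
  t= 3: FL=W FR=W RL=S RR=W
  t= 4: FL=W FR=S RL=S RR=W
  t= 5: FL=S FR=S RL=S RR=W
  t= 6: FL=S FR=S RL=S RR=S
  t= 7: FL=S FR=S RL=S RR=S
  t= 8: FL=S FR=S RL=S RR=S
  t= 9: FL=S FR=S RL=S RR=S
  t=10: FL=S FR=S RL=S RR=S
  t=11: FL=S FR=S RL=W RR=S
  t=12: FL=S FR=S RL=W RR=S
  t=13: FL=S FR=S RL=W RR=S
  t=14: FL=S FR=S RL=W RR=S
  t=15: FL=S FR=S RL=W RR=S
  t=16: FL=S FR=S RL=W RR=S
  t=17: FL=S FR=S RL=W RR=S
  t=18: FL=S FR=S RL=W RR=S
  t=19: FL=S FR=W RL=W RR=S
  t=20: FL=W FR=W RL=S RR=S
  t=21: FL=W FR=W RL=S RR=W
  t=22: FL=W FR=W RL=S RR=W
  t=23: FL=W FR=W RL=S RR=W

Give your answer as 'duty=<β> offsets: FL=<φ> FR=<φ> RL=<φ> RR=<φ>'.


duty β = stance ticks per leg = 15
FL: stance ticks = 15; W→S at t=5 → φ=19
FR: stance ticks = 15; W→S at t=4 → φ=20
RL: stance ticks = 15; W→S at t=20 → φ=4
RR: stance ticks = 15; W→S at t=6 → φ=18

duty=15 offsets: FL=19 FR=20 RL=4 RR=18


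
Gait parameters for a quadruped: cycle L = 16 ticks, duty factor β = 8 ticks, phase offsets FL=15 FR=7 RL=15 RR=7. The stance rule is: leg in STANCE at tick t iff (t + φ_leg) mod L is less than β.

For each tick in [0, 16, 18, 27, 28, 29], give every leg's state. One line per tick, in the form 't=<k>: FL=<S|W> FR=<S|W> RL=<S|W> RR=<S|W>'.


t=0: FL=W FR=S RL=W RR=S
t=16: FL=W FR=S RL=W RR=S
t=18: FL=S FR=W RL=S RR=W
t=27: FL=W FR=S RL=W RR=S
t=28: FL=W FR=S RL=W RR=S
t=29: FL=W FR=S RL=W RR=S

t=0: phase=(15,7,15,7) vs β=8 → FL=W FR=S RL=W RR=S
t=16: phase=(15,7,15,7) vs β=8 → FL=W FR=S RL=W RR=S
t=18: phase=(1,9,1,9) vs β=8 → FL=S FR=W RL=S RR=W
t=27: phase=(10,2,10,2) vs β=8 → FL=W FR=S RL=W RR=S
t=28: phase=(11,3,11,3) vs β=8 → FL=W FR=S RL=W RR=S
t=29: phase=(12,4,12,4) vs β=8 → FL=W FR=S RL=W RR=S


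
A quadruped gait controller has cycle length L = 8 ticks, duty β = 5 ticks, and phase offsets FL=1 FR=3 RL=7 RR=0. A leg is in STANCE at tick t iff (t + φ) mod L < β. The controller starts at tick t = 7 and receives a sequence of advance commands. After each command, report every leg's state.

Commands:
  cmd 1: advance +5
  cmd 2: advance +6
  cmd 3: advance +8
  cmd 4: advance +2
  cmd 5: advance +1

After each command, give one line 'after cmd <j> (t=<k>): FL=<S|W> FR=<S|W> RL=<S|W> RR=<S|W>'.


start t=7: FL=S FR=S RL=W RR=W
cmd 1: advance +5 → t=12, phase=(5,7,3,4) → FL=W FR=W RL=S RR=S
cmd 2: advance +6 → t=18, phase=(3,5,1,2) → FL=S FR=W RL=S RR=S
cmd 3: advance +8 → t=26, phase=(3,5,1,2) → FL=S FR=W RL=S RR=S
cmd 4: advance +2 → t=28, phase=(5,7,3,4) → FL=W FR=W RL=S RR=S
cmd 5: advance +1 → t=29, phase=(6,0,4,5) → FL=W FR=S RL=S RR=W

after cmd 1 (t=12): FL=W FR=W RL=S RR=S
after cmd 2 (t=18): FL=S FR=W RL=S RR=S
after cmd 3 (t=26): FL=S FR=W RL=S RR=S
after cmd 4 (t=28): FL=W FR=W RL=S RR=S
after cmd 5 (t=29): FL=W FR=S RL=S RR=W


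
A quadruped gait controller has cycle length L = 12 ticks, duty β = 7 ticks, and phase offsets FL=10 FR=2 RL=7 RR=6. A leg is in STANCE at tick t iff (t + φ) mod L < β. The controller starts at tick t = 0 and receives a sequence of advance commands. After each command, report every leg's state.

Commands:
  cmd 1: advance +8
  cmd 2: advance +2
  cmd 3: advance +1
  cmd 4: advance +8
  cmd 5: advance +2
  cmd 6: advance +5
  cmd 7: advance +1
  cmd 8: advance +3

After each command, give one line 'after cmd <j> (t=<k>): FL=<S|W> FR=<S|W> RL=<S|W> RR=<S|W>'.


after cmd 1 (t=8): FL=S FR=W RL=S RR=S
after cmd 2 (t=10): FL=W FR=S RL=S RR=S
after cmd 3 (t=11): FL=W FR=S RL=S RR=S
after cmd 4 (t=19): FL=S FR=W RL=S RR=S
after cmd 5 (t=21): FL=W FR=W RL=S RR=S
after cmd 6 (t=26): FL=S FR=S RL=W RR=W
after cmd 7 (t=27): FL=S FR=S RL=W RR=W
after cmd 8 (t=30): FL=S FR=W RL=S RR=S

start t=0: FL=W FR=S RL=W RR=S
cmd 1: advance +8 → t=8, phase=(6,10,3,2) → FL=S FR=W RL=S RR=S
cmd 2: advance +2 → t=10, phase=(8,0,5,4) → FL=W FR=S RL=S RR=S
cmd 3: advance +1 → t=11, phase=(9,1,6,5) → FL=W FR=S RL=S RR=S
cmd 4: advance +8 → t=19, phase=(5,9,2,1) → FL=S FR=W RL=S RR=S
cmd 5: advance +2 → t=21, phase=(7,11,4,3) → FL=W FR=W RL=S RR=S
cmd 6: advance +5 → t=26, phase=(0,4,9,8) → FL=S FR=S RL=W RR=W
cmd 7: advance +1 → t=27, phase=(1,5,10,9) → FL=S FR=S RL=W RR=W
cmd 8: advance +3 → t=30, phase=(4,8,1,0) → FL=S FR=W RL=S RR=S


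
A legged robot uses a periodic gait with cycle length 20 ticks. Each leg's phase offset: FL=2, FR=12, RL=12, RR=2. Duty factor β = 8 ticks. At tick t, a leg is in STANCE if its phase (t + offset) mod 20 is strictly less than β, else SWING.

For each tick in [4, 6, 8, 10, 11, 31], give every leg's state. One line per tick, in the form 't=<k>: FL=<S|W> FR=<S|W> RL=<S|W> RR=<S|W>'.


t=4: FL=S FR=W RL=W RR=S
t=6: FL=W FR=W RL=W RR=W
t=8: FL=W FR=S RL=S RR=W
t=10: FL=W FR=S RL=S RR=W
t=11: FL=W FR=S RL=S RR=W
t=31: FL=W FR=S RL=S RR=W

t=4: phase=(6,16,16,6) vs β=8 → FL=S FR=W RL=W RR=S
t=6: phase=(8,18,18,8) vs β=8 → FL=W FR=W RL=W RR=W
t=8: phase=(10,0,0,10) vs β=8 → FL=W FR=S RL=S RR=W
t=10: phase=(12,2,2,12) vs β=8 → FL=W FR=S RL=S RR=W
t=11: phase=(13,3,3,13) vs β=8 → FL=W FR=S RL=S RR=W
t=31: phase=(13,3,3,13) vs β=8 → FL=W FR=S RL=S RR=W


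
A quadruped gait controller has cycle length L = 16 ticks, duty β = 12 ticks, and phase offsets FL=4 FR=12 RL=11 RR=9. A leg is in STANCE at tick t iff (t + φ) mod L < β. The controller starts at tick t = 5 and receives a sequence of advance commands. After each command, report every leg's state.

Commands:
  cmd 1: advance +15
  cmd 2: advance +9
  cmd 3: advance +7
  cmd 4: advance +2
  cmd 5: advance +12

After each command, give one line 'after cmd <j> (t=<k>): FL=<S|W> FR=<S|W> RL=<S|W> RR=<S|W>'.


after cmd 1 (t=20): FL=S FR=S RL=W RR=W
after cmd 2 (t=29): FL=S FR=S RL=S RR=S
after cmd 3 (t=36): FL=S FR=S RL=W RR=W
after cmd 4 (t=38): FL=S FR=S RL=S RR=W
after cmd 5 (t=50): FL=S FR=W RL=W RR=S

start t=5: FL=S FR=S RL=S RR=W
cmd 1: advance +15 → t=20, phase=(8,0,15,13) → FL=S FR=S RL=W RR=W
cmd 2: advance +9 → t=29, phase=(1,9,8,6) → FL=S FR=S RL=S RR=S
cmd 3: advance +7 → t=36, phase=(8,0,15,13) → FL=S FR=S RL=W RR=W
cmd 4: advance +2 → t=38, phase=(10,2,1,15) → FL=S FR=S RL=S RR=W
cmd 5: advance +12 → t=50, phase=(6,14,13,11) → FL=S FR=W RL=W RR=S


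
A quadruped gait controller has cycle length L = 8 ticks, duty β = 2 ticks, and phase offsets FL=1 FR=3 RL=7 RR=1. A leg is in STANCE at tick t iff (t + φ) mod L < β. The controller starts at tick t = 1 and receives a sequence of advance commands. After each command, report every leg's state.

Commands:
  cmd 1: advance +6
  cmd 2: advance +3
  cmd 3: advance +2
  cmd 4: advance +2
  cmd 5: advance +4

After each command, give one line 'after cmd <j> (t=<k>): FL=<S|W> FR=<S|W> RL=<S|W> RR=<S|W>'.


after cmd 1 (t=7): FL=S FR=W RL=W RR=S
after cmd 2 (t=10): FL=W FR=W RL=S RR=W
after cmd 3 (t=12): FL=W FR=W RL=W RR=W
after cmd 4 (t=14): FL=W FR=S RL=W RR=W
after cmd 5 (t=18): FL=W FR=W RL=S RR=W

start t=1: FL=W FR=W RL=S RR=W
cmd 1: advance +6 → t=7, phase=(0,2,6,0) → FL=S FR=W RL=W RR=S
cmd 2: advance +3 → t=10, phase=(3,5,1,3) → FL=W FR=W RL=S RR=W
cmd 3: advance +2 → t=12, phase=(5,7,3,5) → FL=W FR=W RL=W RR=W
cmd 4: advance +2 → t=14, phase=(7,1,5,7) → FL=W FR=S RL=W RR=W
cmd 5: advance +4 → t=18, phase=(3,5,1,3) → FL=W FR=W RL=S RR=W


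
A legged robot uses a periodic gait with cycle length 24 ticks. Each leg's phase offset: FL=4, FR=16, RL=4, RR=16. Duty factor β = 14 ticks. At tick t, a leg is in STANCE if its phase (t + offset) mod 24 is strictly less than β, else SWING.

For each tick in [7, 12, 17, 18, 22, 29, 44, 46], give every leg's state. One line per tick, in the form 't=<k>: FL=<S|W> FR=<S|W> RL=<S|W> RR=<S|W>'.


t=7: phase=(11,23,11,23) vs β=14 → FL=S FR=W RL=S RR=W
t=12: phase=(16,4,16,4) vs β=14 → FL=W FR=S RL=W RR=S
t=17: phase=(21,9,21,9) vs β=14 → FL=W FR=S RL=W RR=S
t=18: phase=(22,10,22,10) vs β=14 → FL=W FR=S RL=W RR=S
t=22: phase=(2,14,2,14) vs β=14 → FL=S FR=W RL=S RR=W
t=29: phase=(9,21,9,21) vs β=14 → FL=S FR=W RL=S RR=W
t=44: phase=(0,12,0,12) vs β=14 → FL=S FR=S RL=S RR=S
t=46: phase=(2,14,2,14) vs β=14 → FL=S FR=W RL=S RR=W

t=7: FL=S FR=W RL=S RR=W
t=12: FL=W FR=S RL=W RR=S
t=17: FL=W FR=S RL=W RR=S
t=18: FL=W FR=S RL=W RR=S
t=22: FL=S FR=W RL=S RR=W
t=29: FL=S FR=W RL=S RR=W
t=44: FL=S FR=S RL=S RR=S
t=46: FL=S FR=W RL=S RR=W


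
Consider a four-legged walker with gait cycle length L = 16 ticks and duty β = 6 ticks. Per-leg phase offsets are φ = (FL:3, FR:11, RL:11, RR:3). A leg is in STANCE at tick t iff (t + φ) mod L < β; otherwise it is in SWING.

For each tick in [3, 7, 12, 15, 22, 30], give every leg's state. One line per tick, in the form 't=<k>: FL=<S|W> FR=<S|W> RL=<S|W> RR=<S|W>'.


t=3: FL=W FR=W RL=W RR=W
t=7: FL=W FR=S RL=S RR=W
t=12: FL=W FR=W RL=W RR=W
t=15: FL=S FR=W RL=W RR=S
t=22: FL=W FR=S RL=S RR=W
t=30: FL=S FR=W RL=W RR=S

t=3: phase=(6,14,14,6) vs β=6 → FL=W FR=W RL=W RR=W
t=7: phase=(10,2,2,10) vs β=6 → FL=W FR=S RL=S RR=W
t=12: phase=(15,7,7,15) vs β=6 → FL=W FR=W RL=W RR=W
t=15: phase=(2,10,10,2) vs β=6 → FL=S FR=W RL=W RR=S
t=22: phase=(9,1,1,9) vs β=6 → FL=W FR=S RL=S RR=W
t=30: phase=(1,9,9,1) vs β=6 → FL=S FR=W RL=W RR=S


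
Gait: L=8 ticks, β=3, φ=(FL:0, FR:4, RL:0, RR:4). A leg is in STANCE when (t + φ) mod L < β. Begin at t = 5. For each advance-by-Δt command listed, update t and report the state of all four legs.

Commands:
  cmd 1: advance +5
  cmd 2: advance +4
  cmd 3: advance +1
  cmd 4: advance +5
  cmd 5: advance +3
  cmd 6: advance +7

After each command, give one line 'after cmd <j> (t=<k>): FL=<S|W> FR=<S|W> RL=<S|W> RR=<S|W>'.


after cmd 1 (t=10): FL=S FR=W RL=S RR=W
after cmd 2 (t=14): FL=W FR=S RL=W RR=S
after cmd 3 (t=15): FL=W FR=W RL=W RR=W
after cmd 4 (t=20): FL=W FR=S RL=W RR=S
after cmd 5 (t=23): FL=W FR=W RL=W RR=W
after cmd 6 (t=30): FL=W FR=S RL=W RR=S

start t=5: FL=W FR=S RL=W RR=S
cmd 1: advance +5 → t=10, phase=(2,6,2,6) → FL=S FR=W RL=S RR=W
cmd 2: advance +4 → t=14, phase=(6,2,6,2) → FL=W FR=S RL=W RR=S
cmd 3: advance +1 → t=15, phase=(7,3,7,3) → FL=W FR=W RL=W RR=W
cmd 4: advance +5 → t=20, phase=(4,0,4,0) → FL=W FR=S RL=W RR=S
cmd 5: advance +3 → t=23, phase=(7,3,7,3) → FL=W FR=W RL=W RR=W
cmd 6: advance +7 → t=30, phase=(6,2,6,2) → FL=W FR=S RL=W RR=S


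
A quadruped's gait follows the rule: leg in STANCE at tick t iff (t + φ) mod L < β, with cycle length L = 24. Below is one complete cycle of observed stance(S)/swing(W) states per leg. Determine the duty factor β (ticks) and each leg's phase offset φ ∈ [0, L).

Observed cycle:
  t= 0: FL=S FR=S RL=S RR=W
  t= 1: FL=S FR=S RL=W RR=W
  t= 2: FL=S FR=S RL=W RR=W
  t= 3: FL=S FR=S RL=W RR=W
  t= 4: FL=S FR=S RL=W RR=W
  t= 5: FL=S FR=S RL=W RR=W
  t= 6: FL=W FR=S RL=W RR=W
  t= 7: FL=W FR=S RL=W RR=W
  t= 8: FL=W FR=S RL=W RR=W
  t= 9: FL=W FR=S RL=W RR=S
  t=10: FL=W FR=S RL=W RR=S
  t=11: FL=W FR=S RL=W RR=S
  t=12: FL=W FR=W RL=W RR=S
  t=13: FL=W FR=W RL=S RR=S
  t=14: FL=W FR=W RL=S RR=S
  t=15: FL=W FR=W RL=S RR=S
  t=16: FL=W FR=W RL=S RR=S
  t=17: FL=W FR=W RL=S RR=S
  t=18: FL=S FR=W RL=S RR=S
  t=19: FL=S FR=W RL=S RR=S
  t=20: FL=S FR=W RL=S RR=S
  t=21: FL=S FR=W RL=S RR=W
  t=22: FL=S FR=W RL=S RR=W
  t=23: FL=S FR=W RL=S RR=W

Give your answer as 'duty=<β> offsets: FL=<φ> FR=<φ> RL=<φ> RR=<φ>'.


duty β = stance ticks per leg = 12
FL: stance ticks = 12; W→S at t=18 → φ=6
FR: stance ticks = 12; W→S at t=0 → φ=0
RL: stance ticks = 12; W→S at t=13 → φ=11
RR: stance ticks = 12; W→S at t=9 → φ=15

duty=12 offsets: FL=6 FR=0 RL=11 RR=15


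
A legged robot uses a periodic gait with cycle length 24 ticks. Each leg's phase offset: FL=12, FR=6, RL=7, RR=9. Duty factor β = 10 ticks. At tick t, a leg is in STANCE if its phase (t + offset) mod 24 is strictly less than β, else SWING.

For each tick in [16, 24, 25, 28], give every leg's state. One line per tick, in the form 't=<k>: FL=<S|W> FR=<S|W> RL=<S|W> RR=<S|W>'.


t=16: FL=S FR=W RL=W RR=S
t=24: FL=W FR=S RL=S RR=S
t=25: FL=W FR=S RL=S RR=W
t=28: FL=W FR=W RL=W RR=W

t=16: phase=(4,22,23,1) vs β=10 → FL=S FR=W RL=W RR=S
t=24: phase=(12,6,7,9) vs β=10 → FL=W FR=S RL=S RR=S
t=25: phase=(13,7,8,10) vs β=10 → FL=W FR=S RL=S RR=W
t=28: phase=(16,10,11,13) vs β=10 → FL=W FR=W RL=W RR=W


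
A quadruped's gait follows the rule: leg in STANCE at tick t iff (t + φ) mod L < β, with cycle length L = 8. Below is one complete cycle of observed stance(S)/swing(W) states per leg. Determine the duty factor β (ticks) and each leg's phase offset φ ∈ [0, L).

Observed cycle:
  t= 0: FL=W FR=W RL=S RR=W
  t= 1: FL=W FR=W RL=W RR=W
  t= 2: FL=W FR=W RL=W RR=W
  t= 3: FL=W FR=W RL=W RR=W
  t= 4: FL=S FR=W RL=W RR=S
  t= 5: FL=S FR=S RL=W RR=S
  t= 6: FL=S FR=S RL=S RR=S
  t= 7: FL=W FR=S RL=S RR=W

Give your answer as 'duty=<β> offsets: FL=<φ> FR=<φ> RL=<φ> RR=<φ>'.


duty β = stance ticks per leg = 3
FL: stance ticks = 3; W→S at t=4 → φ=4
FR: stance ticks = 3; W→S at t=5 → φ=3
RL: stance ticks = 3; W→S at t=6 → φ=2
RR: stance ticks = 3; W→S at t=4 → φ=4

duty=3 offsets: FL=4 FR=3 RL=2 RR=4


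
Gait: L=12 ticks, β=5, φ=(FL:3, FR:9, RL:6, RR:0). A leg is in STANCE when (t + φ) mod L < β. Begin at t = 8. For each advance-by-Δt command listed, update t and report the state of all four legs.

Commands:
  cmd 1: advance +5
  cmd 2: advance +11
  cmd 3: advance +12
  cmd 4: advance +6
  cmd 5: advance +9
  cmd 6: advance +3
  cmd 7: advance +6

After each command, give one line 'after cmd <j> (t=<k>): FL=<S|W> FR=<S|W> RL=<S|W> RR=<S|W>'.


after cmd 1 (t=13): FL=S FR=W RL=W RR=S
after cmd 2 (t=24): FL=S FR=W RL=W RR=S
after cmd 3 (t=36): FL=S FR=W RL=W RR=S
after cmd 4 (t=42): FL=W FR=S RL=S RR=W
after cmd 5 (t=51): FL=W FR=S RL=W RR=S
after cmd 6 (t=54): FL=W FR=S RL=S RR=W
after cmd 7 (t=60): FL=S FR=W RL=W RR=S

start t=8: FL=W FR=W RL=S RR=W
cmd 1: advance +5 → t=13, phase=(4,10,7,1) → FL=S FR=W RL=W RR=S
cmd 2: advance +11 → t=24, phase=(3,9,6,0) → FL=S FR=W RL=W RR=S
cmd 3: advance +12 → t=36, phase=(3,9,6,0) → FL=S FR=W RL=W RR=S
cmd 4: advance +6 → t=42, phase=(9,3,0,6) → FL=W FR=S RL=S RR=W
cmd 5: advance +9 → t=51, phase=(6,0,9,3) → FL=W FR=S RL=W RR=S
cmd 6: advance +3 → t=54, phase=(9,3,0,6) → FL=W FR=S RL=S RR=W
cmd 7: advance +6 → t=60, phase=(3,9,6,0) → FL=S FR=W RL=W RR=S


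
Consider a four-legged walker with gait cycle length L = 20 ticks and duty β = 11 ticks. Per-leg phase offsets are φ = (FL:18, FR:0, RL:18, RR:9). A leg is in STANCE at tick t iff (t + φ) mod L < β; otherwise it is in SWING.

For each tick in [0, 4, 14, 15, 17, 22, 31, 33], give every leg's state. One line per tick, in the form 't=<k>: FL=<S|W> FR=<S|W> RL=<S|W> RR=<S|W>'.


t=0: FL=W FR=S RL=W RR=S
t=4: FL=S FR=S RL=S RR=W
t=14: FL=W FR=W RL=W RR=S
t=15: FL=W FR=W RL=W RR=S
t=17: FL=W FR=W RL=W RR=S
t=22: FL=S FR=S RL=S RR=W
t=31: FL=S FR=W RL=S RR=S
t=33: FL=W FR=W RL=W RR=S

t=0: phase=(18,0,18,9) vs β=11 → FL=W FR=S RL=W RR=S
t=4: phase=(2,4,2,13) vs β=11 → FL=S FR=S RL=S RR=W
t=14: phase=(12,14,12,3) vs β=11 → FL=W FR=W RL=W RR=S
t=15: phase=(13,15,13,4) vs β=11 → FL=W FR=W RL=W RR=S
t=17: phase=(15,17,15,6) vs β=11 → FL=W FR=W RL=W RR=S
t=22: phase=(0,2,0,11) vs β=11 → FL=S FR=S RL=S RR=W
t=31: phase=(9,11,9,0) vs β=11 → FL=S FR=W RL=S RR=S
t=33: phase=(11,13,11,2) vs β=11 → FL=W FR=W RL=W RR=S


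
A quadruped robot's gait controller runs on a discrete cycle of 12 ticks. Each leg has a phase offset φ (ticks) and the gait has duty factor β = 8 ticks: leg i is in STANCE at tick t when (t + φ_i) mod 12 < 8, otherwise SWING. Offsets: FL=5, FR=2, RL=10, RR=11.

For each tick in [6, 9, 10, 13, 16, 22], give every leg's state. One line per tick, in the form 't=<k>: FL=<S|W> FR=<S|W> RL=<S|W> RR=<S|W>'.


t=6: phase=(11,8,4,5) vs β=8 → FL=W FR=W RL=S RR=S
t=9: phase=(2,11,7,8) vs β=8 → FL=S FR=W RL=S RR=W
t=10: phase=(3,0,8,9) vs β=8 → FL=S FR=S RL=W RR=W
t=13: phase=(6,3,11,0) vs β=8 → FL=S FR=S RL=W RR=S
t=16: phase=(9,6,2,3) vs β=8 → FL=W FR=S RL=S RR=S
t=22: phase=(3,0,8,9) vs β=8 → FL=S FR=S RL=W RR=W

t=6: FL=W FR=W RL=S RR=S
t=9: FL=S FR=W RL=S RR=W
t=10: FL=S FR=S RL=W RR=W
t=13: FL=S FR=S RL=W RR=S
t=16: FL=W FR=S RL=S RR=S
t=22: FL=S FR=S RL=W RR=W


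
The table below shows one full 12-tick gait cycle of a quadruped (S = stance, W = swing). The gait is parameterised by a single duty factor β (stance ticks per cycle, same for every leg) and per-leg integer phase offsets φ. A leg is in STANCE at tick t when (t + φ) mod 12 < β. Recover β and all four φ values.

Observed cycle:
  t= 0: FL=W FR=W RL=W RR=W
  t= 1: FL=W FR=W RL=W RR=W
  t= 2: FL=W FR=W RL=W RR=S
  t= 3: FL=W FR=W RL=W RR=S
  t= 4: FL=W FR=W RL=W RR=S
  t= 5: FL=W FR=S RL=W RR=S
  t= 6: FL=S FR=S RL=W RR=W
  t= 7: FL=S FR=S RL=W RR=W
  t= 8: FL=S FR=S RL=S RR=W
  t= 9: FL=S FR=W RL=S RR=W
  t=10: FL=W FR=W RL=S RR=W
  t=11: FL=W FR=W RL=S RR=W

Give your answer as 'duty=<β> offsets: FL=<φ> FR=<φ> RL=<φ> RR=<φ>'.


duty β = stance ticks per leg = 4
FL: stance ticks = 4; W→S at t=6 → φ=6
FR: stance ticks = 4; W→S at t=5 → φ=7
RL: stance ticks = 4; W→S at t=8 → φ=4
RR: stance ticks = 4; W→S at t=2 → φ=10

duty=4 offsets: FL=6 FR=7 RL=4 RR=10


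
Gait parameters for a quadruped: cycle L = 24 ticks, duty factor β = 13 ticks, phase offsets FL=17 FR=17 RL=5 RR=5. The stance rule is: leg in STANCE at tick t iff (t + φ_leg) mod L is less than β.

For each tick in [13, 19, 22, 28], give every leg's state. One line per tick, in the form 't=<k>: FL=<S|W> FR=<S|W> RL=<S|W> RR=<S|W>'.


t=13: phase=(6,6,18,18) vs β=13 → FL=S FR=S RL=W RR=W
t=19: phase=(12,12,0,0) vs β=13 → FL=S FR=S RL=S RR=S
t=22: phase=(15,15,3,3) vs β=13 → FL=W FR=W RL=S RR=S
t=28: phase=(21,21,9,9) vs β=13 → FL=W FR=W RL=S RR=S

t=13: FL=S FR=S RL=W RR=W
t=19: FL=S FR=S RL=S RR=S
t=22: FL=W FR=W RL=S RR=S
t=28: FL=W FR=W RL=S RR=S
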